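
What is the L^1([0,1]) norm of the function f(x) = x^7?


Step 1: ||f||_1 = (integral_0^1 |x^7|^1 dx)^(1/1)
     = (integral_0^1 x^7 dx)^(1/1)
Step 2: integral_0^1 x^7 dx = [x^8/(8)] from 0 to 1 = 1^8/8
     = 1/8 = 0.125
Step 3: ||f||_1 = (0.125)^(1/1) = 0.125


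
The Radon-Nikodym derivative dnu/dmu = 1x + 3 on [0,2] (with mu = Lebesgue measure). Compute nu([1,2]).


nu(A) = integral_A (dnu/dmu) dmu = integral_1^2 (1x + 3) dx
Step 1: Antiderivative F(x) = (1/2)x^2 + 3x
Step 2: F(2) = (1/2)*2^2 + 3*2 = 2 + 6 = 8
Step 3: F(1) = (1/2)*1^2 + 3*1 = 0.5 + 3 = 3.5
Step 4: nu([1,2]) = F(2) - F(1) = 8 - 3.5 = 4.5


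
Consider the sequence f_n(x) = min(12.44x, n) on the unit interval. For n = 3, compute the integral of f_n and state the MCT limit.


f(x) = 12.44x on [0,1]; f_n(x) = min(12.44x, n). At n = 3:
Step 1: f(x) reaches 3 at x = 3/12.44 = 0.241158
Step 2: integral(f_3) = integral(12.44x, 0, 0.241158) + integral(3, 0.241158, 1)
       = 12.44*0.241158^2/2 + 3*(1 - 0.241158)
       = 0.361736 + 2.276527
       = 2.638264
Step 3: As n -> infinity, f_n increases to f, so by MCT integral(f_n) -> integral(f) = 12.44/2 = 6.22.
Convergence: integral(f_3) = 2.638264 -> 6.22 as n -> infinity


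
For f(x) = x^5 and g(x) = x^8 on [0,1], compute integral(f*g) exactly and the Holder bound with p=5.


Step 1: Exact integral of f*g = integral(x^13, 0, 1) = 1/14
     = 0.071429
Step 2: Holder bound with p=5, q=1.25:
  ||f||_p = (integral x^25 dx)^(1/5) = (1/26)^(1/5) = 0.521201
  ||g||_q = (integral x^10 dx)^(1/1.25) = (1/11)^(1/1.25) = 0.146854
Step 3: Holder bound = ||f||_p * ||g||_q = 0.521201 * 0.146854 = 0.07654
Verification: 0.071429 <= 0.07654 (Holder holds)


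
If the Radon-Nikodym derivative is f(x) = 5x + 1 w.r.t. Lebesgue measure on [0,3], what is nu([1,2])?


nu(A) = integral_A (dnu/dmu) dmu = integral_1^2 (5x + 1) dx
Step 1: Antiderivative F(x) = (5/2)x^2 + 1x
Step 2: F(2) = (5/2)*2^2 + 1*2 = 10 + 2 = 12
Step 3: F(1) = (5/2)*1^2 + 1*1 = 2.5 + 1 = 3.5
Step 4: nu([1,2]) = F(2) - F(1) = 12 - 3.5 = 8.5


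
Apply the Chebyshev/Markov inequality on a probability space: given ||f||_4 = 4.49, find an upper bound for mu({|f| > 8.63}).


Chebyshev/Markov inequality: mu(|f| > eps) <= (||f||_p / eps)^p
Step 1: ||f||_4 / eps = 4.49 / 8.63 = 0.520278
Step 2: Raise to power p = 4:
  (0.520278)^4 = 0.073273
Step 3: Therefore mu(|f| > 8.63) <= 0.073273


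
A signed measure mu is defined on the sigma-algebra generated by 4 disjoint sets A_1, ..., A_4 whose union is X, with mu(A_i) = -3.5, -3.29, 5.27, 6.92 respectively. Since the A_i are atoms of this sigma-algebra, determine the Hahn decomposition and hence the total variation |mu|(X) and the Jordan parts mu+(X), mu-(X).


Step 1: Every measurable set is a union of atoms (the cells / points), so a Hahn decomposition is
  obtained by grouping atoms by sign: P = union of atoms with mu > 0, N = union of the remaining atoms.
  Atoms in P (indices): 3, 4;  atoms in N (indices): 1, 2
  Positive values: 5.27, 6.92
  Negative values: -3.5, -3.29
Step 2: mu+(X) = mu(P) = sum of positive atom values = 12.19
Step 3: mu-(X) = -mu(N) = sum of |negative atom values| = 6.79
Step 4: |mu|(X) = mu+(X) + mu-(X) = 12.19 + 6.79 = 18.98


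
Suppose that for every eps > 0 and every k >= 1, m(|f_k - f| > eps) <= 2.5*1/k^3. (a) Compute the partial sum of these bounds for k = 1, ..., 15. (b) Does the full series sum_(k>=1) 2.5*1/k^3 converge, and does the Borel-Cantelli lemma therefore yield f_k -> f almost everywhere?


Step 1: List the terms 2.5*1/k^3 for k = 1 to 15:
  k=1: 2.5
  k=2: 0.3125
  k=3: 0.092593
  k=4: 0.039062
  k=5: 0.02
  k=6: 0.011574
  k=7: 0.007289
  k=8: 0.004883
  k=9: 0.003429
  k=10: 0.0025
  k=11: 0.001878
  k=12: 0.001447
  k=13: 0.001138
  k=14: 9.110787e-04
  k=15: 7.407407e-04
Step 2: Partial sum = 2.5 + 0.3125 + 0.092593 + 0.039062 + 0.02 + 0.011574 + 0.007289 + 0.004883 + 0.003429 + 0.0025 + 0.001878 + 0.001447 + 0.001138 + 9.110787e-04 + 7.407407e-04
     = 2.999945
Step 3: The full series sum_(k>=1) 2.5*1/k^3 converges (p-series with p = 3 > 1; a constant multiple of a convergent series converges).
Step 4: Fix eps > 0. Since sum_k m(|f_k - f| > eps) < infinity, the Borel-Cantelli lemma gives
        m(limsup_k {|f_k - f| > eps}) = 0, i.e. for a.e. x, |f_k(x) - f(x)| <= eps for all large k.
        Applying this with eps = 1/j for j = 1, 2, ... and intersecting the countably many full-measure sets,
        for a.e. x we get limsup_k |f_k(x) - f(x)| <= 1/j for every j, hence f_k -> f almost everywhere.
Conclusion: series converges; Borel-Cantelli yields f_k -> f a.e.


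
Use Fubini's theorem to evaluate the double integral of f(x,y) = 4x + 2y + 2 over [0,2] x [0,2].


By Fubini, integrate in x first, then y.
Step 1: Fix y, integrate over x in [0,2]:
  integral(4x + 2y + 2, x=0..2)
  = 4*(2^2 - 0^2)/2 + (2y + 2)*(2 - 0)
  = 8 + (2y + 2)*2
  = 8 + 4y + 4
  = 12 + 4y
Step 2: Integrate over y in [0,2]:
  integral(12 + 4y, y=0..2)
  = 12*2 + 4*(2^2 - 0^2)/2
  = 24 + 8
  = 32


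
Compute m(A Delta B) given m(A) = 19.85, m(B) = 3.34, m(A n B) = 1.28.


m(A Delta B) = m(A) + m(B) - 2*m(A n B)
= 19.85 + 3.34 - 2*1.28
= 19.85 + 3.34 - 2.56
= 20.63


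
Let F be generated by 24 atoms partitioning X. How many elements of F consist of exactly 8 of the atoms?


Each element of F is a union of some subset of the 24 atoms.
Elements that are unions of exactly 8 atoms correspond to 8-element subsets of the 24 atoms.
Count = C(24, 8) = 24! / (8! * 16!) = 735471.


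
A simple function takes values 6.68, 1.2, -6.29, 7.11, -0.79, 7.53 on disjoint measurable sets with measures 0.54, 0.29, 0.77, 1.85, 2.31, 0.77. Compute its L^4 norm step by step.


Step 1: Compute |f_i|^4 for each value:
  |6.68|^4 = 1991.158582
  |1.2|^4 = 2.0736
  |-6.29|^4 = 1565.318009
  |7.11|^4 = 2555.514814
  |-0.79|^4 = 0.389501
  |7.53|^4 = 3214.992061
Step 2: Multiply by measures and sum:
  1991.158582 * 0.54 = 1075.225634
  2.0736 * 0.29 = 0.601344
  1565.318009 * 0.77 = 1205.294867
  2555.514814 * 1.85 = 4727.702407
  0.389501 * 2.31 = 0.899747
  3214.992061 * 0.77 = 2475.543887
Sum = 1075.225634 + 0.601344 + 1205.294867 + 4727.702407 + 0.899747 + 2475.543887 = 9485.267885
Step 3: Take the p-th root:
||f||_4 = (9485.267885)^(1/4) = 9.868756


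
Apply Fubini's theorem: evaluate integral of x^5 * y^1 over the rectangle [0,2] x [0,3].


By Fubini's theorem, the double integral factors as a product of single integrals:
Step 1: integral_0^2 x^5 dx = [x^6/6] from 0 to 2
     = 2^6/6 = 10.666667
Step 2: integral_0^3 y^1 dy = [y^2/2] from 0 to 3
     = 3^2/2 = 4.5
Step 3: Double integral = 10.666667 * 4.5 = 48


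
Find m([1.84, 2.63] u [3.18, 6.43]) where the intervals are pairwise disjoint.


For pairwise disjoint intervals, m(union) = sum of lengths.
= (2.63 - 1.84) + (6.43 - 3.18)
= 0.79 + 3.25
= 4.04


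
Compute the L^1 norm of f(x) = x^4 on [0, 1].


Step 1: ||f||_1 = (integral_0^1 |x^4|^1 dx)^(1/1)
     = (integral_0^1 x^4 dx)^(1/1)
Step 2: integral_0^1 x^4 dx = [x^5/(5)] from 0 to 1 = 1^5/5
     = 1/5 = 0.2
Step 3: ||f||_1 = (0.2)^(1/1) = 0.2


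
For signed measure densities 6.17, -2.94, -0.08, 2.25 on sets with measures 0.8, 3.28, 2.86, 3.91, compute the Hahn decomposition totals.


Step 1: Compute signed measure on each set:
  Set 1: 6.17 * 0.8 = 4.936
  Set 2: -2.94 * 3.28 = -9.6432
  Set 3: -0.08 * 2.86 = -0.2288
  Set 4: 2.25 * 3.91 = 8.7975
Step 2: Total signed measure = (4.936) + (-9.6432) + (-0.2288) + (8.7975)
     = 3.8615
Step 3: Positive part mu+(X) = sum of positive contributions = 13.7335
Step 4: Negative part mu-(X) = |sum of negative contributions| = 9.872


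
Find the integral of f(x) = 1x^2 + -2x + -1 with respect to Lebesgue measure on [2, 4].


The Lebesgue integral of a Riemann-integrable function agrees with the Riemann integral.
Antiderivative F(x) = (1/3)x^3 + (-2/2)x^2 + -1x
F(4) = (1/3)*4^3 + (-2/2)*4^2 + -1*4
     = (1/3)*64 + (-2/2)*16 + -1*4
     = 21.333333 + -16 + -4
     = 1.333333
F(2) = -3.333333
Integral = F(4) - F(2) = 1.333333 - -3.333333 = 4.666667


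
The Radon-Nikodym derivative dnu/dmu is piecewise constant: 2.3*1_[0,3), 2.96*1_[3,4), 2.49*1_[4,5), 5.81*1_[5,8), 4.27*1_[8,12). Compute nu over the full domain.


Integrate each piece of the Radon-Nikodym derivative:
Step 1: integral_0^3 2.3 dx = 2.3*(3-0) = 2.3*3 = 6.9
Step 2: integral_3^4 2.96 dx = 2.96*(4-3) = 2.96*1 = 2.96
Step 3: integral_4^5 2.49 dx = 2.49*(5-4) = 2.49*1 = 2.49
Step 4: integral_5^8 5.81 dx = 5.81*(8-5) = 5.81*3 = 17.43
Step 5: integral_8^12 4.27 dx = 4.27*(12-8) = 4.27*4 = 17.08
Total: 6.9 + 2.96 + 2.49 + 17.43 + 17.08 = 46.86


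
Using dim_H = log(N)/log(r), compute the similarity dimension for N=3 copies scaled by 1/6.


For a self-similar set with N copies scaled by 1/r:
dim_H = log(N)/log(r) = log(3)/log(6)
= 1.098612/1.791759
= 0.613147


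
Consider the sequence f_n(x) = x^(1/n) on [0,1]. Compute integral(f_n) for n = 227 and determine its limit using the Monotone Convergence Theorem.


At n = 227: f_227(x) = x^(1/227).
Step 1: integral(x^(1/227), 0, 1) = [x^(1/227+1) / (1/227+1)] from 0 to 1
     = 1 / (1/227 + 1) = 1 / ((227+1)/227) = 227/(227+1)
     = 227/228 = 0.995614
Step 2: As n -> infinity, f_n(x) = x^(1/n) -> 1 for x in (0,1], and f_n is increasing in n.
By MCT, lim_n integral(f_n) = integral(lim_n f_n) = integral(1, 0, 1) = 1.
Step 3: Verify convergence: 227/228 = 0.995614 -> 1


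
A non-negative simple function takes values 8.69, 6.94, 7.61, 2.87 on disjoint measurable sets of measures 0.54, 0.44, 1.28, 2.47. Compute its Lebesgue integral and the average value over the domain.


Step 1: Integral = sum(value_i * measure_i)
= 8.69*0.54 + 6.94*0.44 + 7.61*1.28 + 2.87*2.47
= 4.6926 + 3.0536 + 9.7408 + 7.0889
= 24.5759
Step 2: Total measure of domain = 0.54 + 0.44 + 1.28 + 2.47 = 4.73
Step 3: Average value = 24.5759 / 4.73 = 5.195751


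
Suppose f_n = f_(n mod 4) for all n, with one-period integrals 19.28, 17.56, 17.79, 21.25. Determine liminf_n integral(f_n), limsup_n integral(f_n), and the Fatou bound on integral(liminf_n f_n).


The sequence (integral(f_n)) is periodic with period 4, repeating the values 19.28, 17.56, 17.79, 21.25 indefinitely.
Step 1: For a periodic sequence, every tail (a_m, a_(m+1), ...) contains all 4 period values infinitely often.
Step 2: Hence inf of every tail = min of the period values = min(19.28, 17.56, 17.79, 21.25) = 17.56.
        liminf_n integral(f_n) = sup over m of (inf of tail from m) = 17.56.
Step 3: Similarly sup of every tail = max of the period values = 21.25.
        limsup_n integral(f_n) = 21.25.
Step 4: Fatou's lemma: integral(liminf_n f_n) <= liminf_n integral(f_n) = 17.56.
        So the integral of the pointwise liminf is at most 17.56.


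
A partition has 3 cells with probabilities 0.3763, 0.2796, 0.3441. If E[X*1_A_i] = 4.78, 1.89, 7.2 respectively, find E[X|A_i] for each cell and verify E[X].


For each cell A_i: E[X|A_i] = E[X*1_A_i] / P(A_i)
Step 1: E[X|A_1] = 4.78 / 0.3763 = 12.702631
Step 2: E[X|A_2] = 1.89 / 0.2796 = 6.759657
Step 3: E[X|A_3] = 7.2 / 0.3441 = 20.92415
Verification: E[X] = sum E[X*1_A_i] = 4.78 + 1.89 + 7.2 = 13.87


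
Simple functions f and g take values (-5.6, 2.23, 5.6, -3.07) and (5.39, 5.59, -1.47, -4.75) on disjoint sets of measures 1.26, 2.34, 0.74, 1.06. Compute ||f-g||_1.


Step 1: Compute differences f_i - g_i:
  -5.6 - 5.39 = -10.99
  2.23 - 5.59 = -3.36
  5.6 - -1.47 = 7.07
  -3.07 - -4.75 = 1.68
Step 2: Compute |diff|^1 * measure for each set:
  |-10.99|^1 * 1.26 = 10.99 * 1.26 = 13.8474
  |-3.36|^1 * 2.34 = 3.36 * 2.34 = 7.8624
  |7.07|^1 * 0.74 = 7.07 * 0.74 = 5.2318
  |1.68|^1 * 1.06 = 1.68 * 1.06 = 1.7808
Step 3: Sum = 28.7224
Step 4: ||f-g||_1 = (28.7224)^(1/1) = 28.7224


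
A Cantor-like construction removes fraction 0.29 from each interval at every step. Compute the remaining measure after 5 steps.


Step 1: At each step, fraction remaining = 1 - 0.29 = 0.71
Step 2: After 5 steps, measure = (0.71)^5
Step 3: Computing the power step by step:
  After step 1: 0.71
  After step 2: 0.5041
  After step 3: 0.357911
  After step 4: 0.254117
  After step 5: 0.180423
Result = 0.180423


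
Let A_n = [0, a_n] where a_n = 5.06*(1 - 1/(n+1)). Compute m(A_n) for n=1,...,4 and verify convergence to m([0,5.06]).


By continuity of measure from below: if A_n increases to A, then m(A_n) -> m(A).
Here A = [0, 5.06], so m(A) = 5.06
Step 1: a_1 = 5.06*(1 - 1/2) = 2.53, m(A_1) = 2.53
Step 2: a_2 = 5.06*(1 - 1/3) = 3.3733, m(A_2) = 3.3733
Step 3: a_3 = 5.06*(1 - 1/4) = 3.795, m(A_3) = 3.795
Step 4: a_4 = 5.06*(1 - 1/5) = 4.048, m(A_4) = 4.048
Limit: m(A_n) -> m([0,5.06]) = 5.06


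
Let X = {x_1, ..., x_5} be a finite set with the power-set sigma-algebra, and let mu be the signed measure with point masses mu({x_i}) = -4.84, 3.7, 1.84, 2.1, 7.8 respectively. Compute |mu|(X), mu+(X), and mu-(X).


Step 1: Every measurable set is a union of atoms (the cells / points), so a Hahn decomposition is
  obtained by grouping atoms by sign: P = union of atoms with mu > 0, N = union of the remaining atoms.
  Atoms in P (indices): 2, 3, 4, 5;  atoms in N (indices): 1
  Positive values: 3.7, 1.84, 2.1, 7.8
  Negative values: -4.84
Step 2: mu+(X) = mu(P) = sum of positive atom values = 15.44
Step 3: mu-(X) = -mu(N) = sum of |negative atom values| = 4.84
Step 4: |mu|(X) = mu+(X) + mu-(X) = 15.44 + 4.84 = 20.28


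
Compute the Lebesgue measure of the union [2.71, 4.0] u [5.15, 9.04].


For pairwise disjoint intervals, m(union) = sum of lengths.
= (4.0 - 2.71) + (9.04 - 5.15)
= 1.29 + 3.89
= 5.18


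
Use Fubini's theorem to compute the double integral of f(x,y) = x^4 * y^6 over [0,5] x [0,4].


By Fubini's theorem, the double integral factors as a product of single integrals:
Step 1: integral_0^5 x^4 dx = [x^5/5] from 0 to 5
     = 5^5/5 = 625
Step 2: integral_0^4 y^6 dy = [y^7/7] from 0 to 4
     = 4^7/7 = 2340.571429
Step 3: Double integral = 625 * 2340.571429 = 1.462857e+06


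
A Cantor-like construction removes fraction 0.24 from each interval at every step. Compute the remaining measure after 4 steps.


Step 1: At each step, fraction remaining = 1 - 0.24 = 0.76
Step 2: After 4 steps, measure = (0.76)^4
Step 3: Computing the power step by step:
  After step 1: 0.76
  After step 2: 0.5776
  After step 3: 0.438976
  After step 4: 0.333622
Result = 0.333622


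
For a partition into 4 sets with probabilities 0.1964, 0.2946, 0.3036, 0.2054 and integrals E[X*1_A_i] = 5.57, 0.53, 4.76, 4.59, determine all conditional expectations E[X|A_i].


For each cell A_i: E[X|A_i] = E[X*1_A_i] / P(A_i)
Step 1: E[X|A_1] = 5.57 / 0.1964 = 28.360489
Step 2: E[X|A_2] = 0.53 / 0.2946 = 1.79905
Step 3: E[X|A_3] = 4.76 / 0.3036 = 15.678524
Step 4: E[X|A_4] = 4.59 / 0.2054 = 22.346641
Verification: E[X] = sum E[X*1_A_i] = 5.57 + 0.53 + 4.76 + 4.59 = 15.45


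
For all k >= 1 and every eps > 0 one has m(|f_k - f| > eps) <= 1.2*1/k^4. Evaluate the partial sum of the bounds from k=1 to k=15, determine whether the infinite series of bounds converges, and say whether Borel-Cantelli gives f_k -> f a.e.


Step 1: List the terms 1.2*1/k^4 for k = 1 to 15:
  k=1: 1.2
  k=2: 0.075
  k=3: 0.014815
  k=4: 0.004687
  k=5: 0.00192
  k=6: 9.259259e-04
  k=7: 4.997918e-04
  k=8: 2.929687e-04
  k=9: 1.828989e-04
  k=10: 1.200000e-04
  k=11: 8.196161e-05
  k=12: 5.787037e-05
  k=13: 4.201534e-05
  k=14: 3.123698e-05
  k=15: 2.370370e-05
Step 2: Partial sum = 1.2 + 0.075 + 0.014815 + 0.004687 + 0.00192 + 9.259259e-04 + 4.997918e-04 + 2.929687e-04 + 1.828989e-04 + 1.200000e-04 + 8.196161e-05 + 5.787037e-05 + 4.201534e-05 + 3.123698e-05 + 2.370370e-05
     = 1.298681
Step 3: The full series sum_(k>=1) 1.2*1/k^4 converges (p-series with p = 4 > 1; a constant multiple of a convergent series converges).
Step 4: Fix eps > 0. Since sum_k m(|f_k - f| > eps) < infinity, the Borel-Cantelli lemma gives
        m(limsup_k {|f_k - f| > eps}) = 0, i.e. for a.e. x, |f_k(x) - f(x)| <= eps for all large k.
        Applying this with eps = 1/j for j = 1, 2, ... and intersecting the countably many full-measure sets,
        for a.e. x we get limsup_k |f_k(x) - f(x)| <= 1/j for every j, hence f_k -> f almost everywhere.
Conclusion: series converges; Borel-Cantelli yields f_k -> f a.e.


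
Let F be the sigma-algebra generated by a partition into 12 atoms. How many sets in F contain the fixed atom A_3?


Each element of F is a union of some subset S of the 12 atoms.
The element contains A_3 iff A_3 is in S.
So we count subsets S of {A_1,...,A_12} with A_3 in S: choose freely among the other 11 atoms.
Count = 2^(12-1) = 2^11 = 2048.


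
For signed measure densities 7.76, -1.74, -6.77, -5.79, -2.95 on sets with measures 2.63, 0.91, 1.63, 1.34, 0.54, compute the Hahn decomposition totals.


Step 1: Compute signed measure on each set:
  Set 1: 7.76 * 2.63 = 20.4088
  Set 2: -1.74 * 0.91 = -1.5834
  Set 3: -6.77 * 1.63 = -11.0351
  Set 4: -5.79 * 1.34 = -7.7586
  Set 5: -2.95 * 0.54 = -1.593
Step 2: Total signed measure = (20.4088) + (-1.5834) + (-11.0351) + (-7.7586) + (-1.593)
     = -1.5613
Step 3: Positive part mu+(X) = sum of positive contributions = 20.4088
Step 4: Negative part mu-(X) = |sum of negative contributions| = 21.9701


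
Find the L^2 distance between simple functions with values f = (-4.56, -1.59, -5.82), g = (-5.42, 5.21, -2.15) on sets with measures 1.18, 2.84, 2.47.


Step 1: Compute differences f_i - g_i:
  -4.56 - -5.42 = 0.86
  -1.59 - 5.21 = -6.8
  -5.82 - -2.15 = -3.67
Step 2: Compute |diff|^2 * measure for each set:
  |0.86|^2 * 1.18 = 0.7396 * 1.18 = 0.872728
  |-6.8|^2 * 2.84 = 46.24 * 2.84 = 131.3216
  |-3.67|^2 * 2.47 = 13.4689 * 2.47 = 33.268183
Step 3: Sum = 165.462511
Step 4: ||f-g||_2 = (165.462511)^(1/2) = 12.863223


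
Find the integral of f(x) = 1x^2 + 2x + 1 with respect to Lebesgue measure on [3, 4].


The Lebesgue integral of a Riemann-integrable function agrees with the Riemann integral.
Antiderivative F(x) = (1/3)x^3 + (2/2)x^2 + 1x
F(4) = (1/3)*4^3 + (2/2)*4^2 + 1*4
     = (1/3)*64 + (2/2)*16 + 1*4
     = 21.333333 + 16 + 4
     = 41.333333
F(3) = 21
Integral = F(4) - F(3) = 41.333333 - 21 = 20.333333


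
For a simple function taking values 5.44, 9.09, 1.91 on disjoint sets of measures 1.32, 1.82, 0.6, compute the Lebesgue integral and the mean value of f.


Step 1: Integral = sum(value_i * measure_i)
= 5.44*1.32 + 9.09*1.82 + 1.91*0.6
= 7.1808 + 16.5438 + 1.146
= 24.8706
Step 2: Total measure of domain = 1.32 + 1.82 + 0.6 = 3.74
Step 3: Average value = 24.8706 / 3.74 = 6.649893


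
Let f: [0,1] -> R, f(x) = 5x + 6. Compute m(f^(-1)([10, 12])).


f^(-1)([10, 12]) = {x : 10 <= 5x + 6 <= 12}
Solving: (10 - 6)/5 <= x <= (12 - 6)/5
= [0.8, 1.2]
Intersecting with [0,1]: [0.8, 1]
Measure = 1 - 0.8 = 0.2


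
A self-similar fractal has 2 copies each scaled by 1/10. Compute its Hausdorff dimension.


For a self-similar set with N copies scaled by 1/r:
dim_H = log(N)/log(r) = log(2)/log(10)
= 0.693147/2.302585
= 0.30103


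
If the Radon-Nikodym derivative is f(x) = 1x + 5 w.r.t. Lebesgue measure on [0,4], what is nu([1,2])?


nu(A) = integral_A (dnu/dmu) dmu = integral_1^2 (1x + 5) dx
Step 1: Antiderivative F(x) = (1/2)x^2 + 5x
Step 2: F(2) = (1/2)*2^2 + 5*2 = 2 + 10 = 12
Step 3: F(1) = (1/2)*1^2 + 5*1 = 0.5 + 5 = 5.5
Step 4: nu([1,2]) = F(2) - F(1) = 12 - 5.5 = 6.5


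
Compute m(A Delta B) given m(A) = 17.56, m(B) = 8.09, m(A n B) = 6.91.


m(A Delta B) = m(A) + m(B) - 2*m(A n B)
= 17.56 + 8.09 - 2*6.91
= 17.56 + 8.09 - 13.82
= 11.83


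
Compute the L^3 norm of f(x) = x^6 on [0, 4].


Step 1: ||f||_3 = (integral_0^4 |x^6|^3 dx)^(1/3)
     = (integral_0^4 x^18 dx)^(1/3)
Step 2: integral_0^4 x^18 dx = [x^19/(19)] from 0 to 4 = 4^19/19
     = 274877906944/19 = 1.446726e+10
Step 3: ||f||_3 = (1.446726e+10)^(1/3) = 2436.662679


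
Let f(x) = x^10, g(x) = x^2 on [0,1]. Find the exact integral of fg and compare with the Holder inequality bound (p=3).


Step 1: Exact integral of f*g = integral(x^12, 0, 1) = 1/13
     = 0.076923
Step 2: Holder bound with p=3, q=1.5:
  ||f||_p = (integral x^30 dx)^(1/3) = (1/31)^(1/3) = 0.318331
  ||g||_q = (integral x^3 dx)^(1/1.5) = (1/4)^(1/1.5) = 0.39685
Step 3: Holder bound = ||f||_p * ||g||_q = 0.318331 * 0.39685 = 0.12633
Verification: 0.076923 <= 0.12633 (Holder holds)


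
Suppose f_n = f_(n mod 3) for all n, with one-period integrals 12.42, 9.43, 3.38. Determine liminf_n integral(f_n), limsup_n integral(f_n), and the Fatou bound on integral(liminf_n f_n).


The sequence (integral(f_n)) is periodic with period 3, repeating the values 12.42, 9.43, 3.38 indefinitely.
Step 1: For a periodic sequence, every tail (a_m, a_(m+1), ...) contains all 3 period values infinitely often.
Step 2: Hence inf of every tail = min of the period values = min(12.42, 9.43, 3.38) = 3.38.
        liminf_n integral(f_n) = sup over m of (inf of tail from m) = 3.38.
Step 3: Similarly sup of every tail = max of the period values = 12.42.
        limsup_n integral(f_n) = 12.42.
Step 4: Fatou's lemma: integral(liminf_n f_n) <= liminf_n integral(f_n) = 3.38.
        So the integral of the pointwise liminf is at most 3.38.


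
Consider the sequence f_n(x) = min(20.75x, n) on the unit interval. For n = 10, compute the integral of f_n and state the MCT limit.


f(x) = 20.75x on [0,1]; f_n(x) = min(20.75x, n). At n = 10:
Step 1: f(x) reaches 10 at x = 10/20.75 = 0.481928
Step 2: integral(f_10) = integral(20.75x, 0, 0.481928) + integral(10, 0.481928, 1)
       = 20.75*0.481928^2/2 + 10*(1 - 0.481928)
       = 2.409639 + 5.180723
       = 7.590361
Step 3: As n -> infinity, f_n increases to f, so by MCT integral(f_n) -> integral(f) = 20.75/2 = 10.375.
Convergence: integral(f_10) = 7.590361 -> 10.375 as n -> infinity


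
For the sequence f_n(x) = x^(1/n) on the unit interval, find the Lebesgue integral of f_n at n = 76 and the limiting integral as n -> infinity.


At n = 76: f_76(x) = x^(1/76).
Step 1: integral(x^(1/76), 0, 1) = [x^(1/76+1) / (1/76+1)] from 0 to 1
     = 1 / (1/76 + 1) = 1 / ((76+1)/76) = 76/(76+1)
     = 76/77 = 0.987013
Step 2: As n -> infinity, f_n(x) = x^(1/n) -> 1 for x in (0,1], and f_n is increasing in n.
By MCT, lim_n integral(f_n) = integral(lim_n f_n) = integral(1, 0, 1) = 1.
Step 3: Verify convergence: 76/77 = 0.987013 -> 1


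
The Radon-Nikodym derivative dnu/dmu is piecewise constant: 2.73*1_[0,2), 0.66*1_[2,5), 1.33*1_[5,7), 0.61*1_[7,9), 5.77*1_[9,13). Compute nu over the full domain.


Integrate each piece of the Radon-Nikodym derivative:
Step 1: integral_0^2 2.73 dx = 2.73*(2-0) = 2.73*2 = 5.46
Step 2: integral_2^5 0.66 dx = 0.66*(5-2) = 0.66*3 = 1.98
Step 3: integral_5^7 1.33 dx = 1.33*(7-5) = 1.33*2 = 2.66
Step 4: integral_7^9 0.61 dx = 0.61*(9-7) = 0.61*2 = 1.22
Step 5: integral_9^13 5.77 dx = 5.77*(13-9) = 5.77*4 = 23.08
Total: 5.46 + 1.98 + 2.66 + 1.22 + 23.08 = 34.4


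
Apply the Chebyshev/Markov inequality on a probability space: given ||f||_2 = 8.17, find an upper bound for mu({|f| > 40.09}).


Chebyshev/Markov inequality: mu(|f| > eps) <= (||f||_p / eps)^p
Step 1: ||f||_2 / eps = 8.17 / 40.09 = 0.203791
Step 2: Raise to power p = 2:
  (0.203791)^2 = 0.041531
Step 3: Therefore mu(|f| > 40.09) <= 0.041531


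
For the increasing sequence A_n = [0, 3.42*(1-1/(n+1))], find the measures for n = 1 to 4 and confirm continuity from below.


By continuity of measure from below: if A_n increases to A, then m(A_n) -> m(A).
Here A = [0, 3.42], so m(A) = 3.42
Step 1: a_1 = 3.42*(1 - 1/2) = 1.71, m(A_1) = 1.71
Step 2: a_2 = 3.42*(1 - 1/3) = 2.28, m(A_2) = 2.28
Step 3: a_3 = 3.42*(1 - 1/4) = 2.565, m(A_3) = 2.565
Step 4: a_4 = 3.42*(1 - 1/5) = 2.736, m(A_4) = 2.736
Limit: m(A_n) -> m([0,3.42]) = 3.42


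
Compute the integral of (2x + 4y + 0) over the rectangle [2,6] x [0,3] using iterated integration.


By Fubini, integrate in x first, then y.
Step 1: Fix y, integrate over x in [2,6]:
  integral(2x + 4y + 0, x=2..6)
  = 2*(6^2 - 2^2)/2 + (4y + 0)*(6 - 2)
  = 32 + (4y + 0)*4
  = 32 + 16y + 0
  = 32 + 16y
Step 2: Integrate over y in [0,3]:
  integral(32 + 16y, y=0..3)
  = 32*3 + 16*(3^2 - 0^2)/2
  = 96 + 72
  = 168


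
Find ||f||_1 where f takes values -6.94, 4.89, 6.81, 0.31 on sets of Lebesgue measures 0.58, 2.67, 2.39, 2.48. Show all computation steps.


Step 1: Compute |f_i|^1 for each value:
  |-6.94|^1 = 6.94
  |4.89|^1 = 4.89
  |6.81|^1 = 6.81
  |0.31|^1 = 0.31
Step 2: Multiply by measures and sum:
  6.94 * 0.58 = 4.0252
  4.89 * 2.67 = 13.0563
  6.81 * 2.39 = 16.2759
  0.31 * 2.48 = 0.7688
Sum = 4.0252 + 13.0563 + 16.2759 + 0.7688 = 34.1262
Step 3: Take the p-th root:
||f||_1 = (34.1262)^(1/1) = 34.1262


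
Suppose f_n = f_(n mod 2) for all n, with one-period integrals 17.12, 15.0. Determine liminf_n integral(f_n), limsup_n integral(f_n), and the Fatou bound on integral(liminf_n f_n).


The sequence (integral(f_n)) is periodic with period 2, repeating the values 17.12, 15.0 indefinitely.
Step 1: For a periodic sequence, every tail (a_m, a_(m+1), ...) contains all 2 period values infinitely often.
Step 2: Hence inf of every tail = min of the period values = min(17.12, 15.0) = 15.
        liminf_n integral(f_n) = sup over m of (inf of tail from m) = 15.
Step 3: Similarly sup of every tail = max of the period values = 17.12.
        limsup_n integral(f_n) = 17.12.
Step 4: Fatou's lemma: integral(liminf_n f_n) <= liminf_n integral(f_n) = 15.
        So the integral of the pointwise liminf is at most 15.


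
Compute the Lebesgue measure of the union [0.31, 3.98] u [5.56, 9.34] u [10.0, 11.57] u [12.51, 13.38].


For pairwise disjoint intervals, m(union) = sum of lengths.
= (3.98 - 0.31) + (9.34 - 5.56) + (11.57 - 10.0) + (13.38 - 12.51)
= 3.67 + 3.78 + 1.57 + 0.87
= 9.89


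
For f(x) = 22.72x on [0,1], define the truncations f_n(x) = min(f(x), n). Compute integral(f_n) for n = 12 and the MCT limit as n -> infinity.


f(x) = 22.72x on [0,1]; f_n(x) = min(22.72x, n). At n = 12:
Step 1: f(x) reaches 12 at x = 12/22.72 = 0.528169
Step 2: integral(f_12) = integral(22.72x, 0, 0.528169) + integral(12, 0.528169, 1)
       = 22.72*0.528169^2/2 + 12*(1 - 0.528169)
       = 3.169014 + 5.661972
       = 8.830986
Step 3: As n -> infinity, f_n increases to f, so by MCT integral(f_n) -> integral(f) = 22.72/2 = 11.36.
Convergence: integral(f_12) = 8.830986 -> 11.36 as n -> infinity


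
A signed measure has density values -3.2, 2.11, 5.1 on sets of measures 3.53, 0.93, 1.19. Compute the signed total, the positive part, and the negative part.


Step 1: Compute signed measure on each set:
  Set 1: -3.2 * 3.53 = -11.296
  Set 2: 2.11 * 0.93 = 1.9623
  Set 3: 5.1 * 1.19 = 6.069
Step 2: Total signed measure = (-11.296) + (1.9623) + (6.069)
     = -3.2647
Step 3: Positive part mu+(X) = sum of positive contributions = 8.0313
Step 4: Negative part mu-(X) = |sum of negative contributions| = 11.296


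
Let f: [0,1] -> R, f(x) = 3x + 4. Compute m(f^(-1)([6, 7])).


f^(-1)([6, 7]) = {x : 6 <= 3x + 4 <= 7}
Solving: (6 - 4)/3 <= x <= (7 - 4)/3
= [0.666667, 1]
Intersecting with [0,1]: [0.666667, 1]
Measure = 1 - 0.666667 = 0.333333


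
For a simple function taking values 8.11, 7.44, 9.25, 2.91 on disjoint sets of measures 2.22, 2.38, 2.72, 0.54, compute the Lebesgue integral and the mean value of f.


Step 1: Integral = sum(value_i * measure_i)
= 8.11*2.22 + 7.44*2.38 + 9.25*2.72 + 2.91*0.54
= 18.0042 + 17.7072 + 25.16 + 1.5714
= 62.4428
Step 2: Total measure of domain = 2.22 + 2.38 + 2.72 + 0.54 = 7.86
Step 3: Average value = 62.4428 / 7.86 = 7.944377


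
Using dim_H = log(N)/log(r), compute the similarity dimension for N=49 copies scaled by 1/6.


For a self-similar set with N copies scaled by 1/r:
dim_H = log(N)/log(r) = log(49)/log(6)
= 3.89182/1.791759
= 2.172066


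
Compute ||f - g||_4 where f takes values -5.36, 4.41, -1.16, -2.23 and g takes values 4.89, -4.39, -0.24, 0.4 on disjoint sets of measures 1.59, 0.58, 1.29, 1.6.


Step 1: Compute differences f_i - g_i:
  -5.36 - 4.89 = -10.25
  4.41 - -4.39 = 8.8
  -1.16 - -0.24 = -0.92
  -2.23 - 0.4 = -2.63
Step 2: Compute |diff|^4 * measure for each set:
  |-10.25|^4 * 1.59 = 11038.128906 * 1.59 = 17550.624961
  |8.8|^4 * 0.58 = 5996.9536 * 0.58 = 3478.233088
  |-0.92|^4 * 1.29 = 0.716393 * 1.29 = 0.924147
  |-2.63|^4 * 1.6 = 47.843506 * 1.6 = 76.549609
Step 3: Sum = 21106.331805
Step 4: ||f-g||_4 = (21106.331805)^(1/4) = 12.053223


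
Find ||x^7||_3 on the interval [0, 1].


Step 1: ||f||_3 = (integral_0^1 |x^7|^3 dx)^(1/3)
     = (integral_0^1 x^21 dx)^(1/3)
Step 2: integral_0^1 x^21 dx = [x^22/(22)] from 0 to 1 = 1^22/22
     = 1/22 = 0.045455
Step 3: ||f||_3 = (0.045455)^(1/3) = 0.356883


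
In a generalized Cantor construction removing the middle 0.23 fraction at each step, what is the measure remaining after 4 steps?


Step 1: At each step, fraction remaining = 1 - 0.23 = 0.77
Step 2: After 4 steps, measure = (0.77)^4
Step 3: Computing the power step by step:
  After step 1: 0.77
  After step 2: 0.5929
  After step 3: 0.456533
  After step 4: 0.35153
Result = 0.35153


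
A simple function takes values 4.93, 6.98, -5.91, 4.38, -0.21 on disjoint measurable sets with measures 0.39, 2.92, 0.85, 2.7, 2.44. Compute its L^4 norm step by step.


Step 1: Compute |f_i|^4 for each value:
  |4.93|^4 = 590.728164
  |6.98|^4 = 2373.677376
  |-5.91|^4 = 1219.97217
  |4.38|^4 = 368.041203
  |-0.21|^4 = 0.001945
Step 2: Multiply by measures and sum:
  590.728164 * 0.39 = 230.383984
  2373.677376 * 2.92 = 6931.137938
  1219.97217 * 0.85 = 1036.976344
  368.041203 * 2.7 = 993.711249
  0.001945 * 2.44 = 0.004745
Sum = 230.383984 + 6931.137938 + 1036.976344 + 993.711249 + 0.004745 = 9192.214261
Step 3: Take the p-th root:
||f||_4 = (9192.214261)^(1/4) = 9.791631


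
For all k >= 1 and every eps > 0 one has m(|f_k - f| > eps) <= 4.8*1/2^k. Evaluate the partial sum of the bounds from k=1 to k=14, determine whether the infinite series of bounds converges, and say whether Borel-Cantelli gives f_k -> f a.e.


Step 1: List the terms 4.8*1/2^k for k = 1 to 14:
  k=1: 2.4
  k=2: 1.2
  k=3: 0.6
  k=4: 0.3
  k=5: 0.15
  k=6: 0.075
  k=7: 0.0375
  k=8: 0.01875
  k=9: 0.009375
  k=10: 0.004687
  k=11: 0.002344
  k=12: 0.001172
  k=13: 5.859375e-04
  k=14: 2.929687e-04
Step 2: Partial sum = 2.4 + 1.2 + 0.6 + 0.3 + 0.15 + 0.075 + 0.0375 + 0.01875 + 0.009375 + 0.004687 + 0.002344 + 0.001172 + 5.859375e-04 + 2.929687e-04
     = 4.799707
Step 3: The full series sum_(k>=1) 4.8*1/2^k converges (geometric series with ratio 1/2 < 1; a constant multiple of a convergent series converges).
Step 4: Fix eps > 0. Since sum_k m(|f_k - f| > eps) < infinity, the Borel-Cantelli lemma gives
        m(limsup_k {|f_k - f| > eps}) = 0, i.e. for a.e. x, |f_k(x) - f(x)| <= eps for all large k.
        Applying this with eps = 1/j for j = 1, 2, ... and intersecting the countably many full-measure sets,
        for a.e. x we get limsup_k |f_k(x) - f(x)| <= 1/j for every j, hence f_k -> f almost everywhere.
Conclusion: series converges; Borel-Cantelli yields f_k -> f a.e.


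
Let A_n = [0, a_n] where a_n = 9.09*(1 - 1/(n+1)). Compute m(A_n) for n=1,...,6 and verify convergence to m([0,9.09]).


By continuity of measure from below: if A_n increases to A, then m(A_n) -> m(A).
Here A = [0, 9.09], so m(A) = 9.09
Step 1: a_1 = 9.09*(1 - 1/2) = 4.545, m(A_1) = 4.545
Step 2: a_2 = 9.09*(1 - 1/3) = 6.06, m(A_2) = 6.06
Step 3: a_3 = 9.09*(1 - 1/4) = 6.8175, m(A_3) = 6.8175
Step 4: a_4 = 9.09*(1 - 1/5) = 7.272, m(A_4) = 7.272
Step 5: a_5 = 9.09*(1 - 1/6) = 7.575, m(A_5) = 7.575
Step 6: a_6 = 9.09*(1 - 1/7) = 7.7914, m(A_6) = 7.7914
Limit: m(A_n) -> m([0,9.09]) = 9.09


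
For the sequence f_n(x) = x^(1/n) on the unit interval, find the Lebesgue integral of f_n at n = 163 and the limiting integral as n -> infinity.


At n = 163: f_163(x) = x^(1/163).
Step 1: integral(x^(1/163), 0, 1) = [x^(1/163+1) / (1/163+1)] from 0 to 1
     = 1 / (1/163 + 1) = 1 / ((163+1)/163) = 163/(163+1)
     = 163/164 = 0.993902
Step 2: As n -> infinity, f_n(x) = x^(1/n) -> 1 for x in (0,1], and f_n is increasing in n.
By MCT, lim_n integral(f_n) = integral(lim_n f_n) = integral(1, 0, 1) = 1.
Step 3: Verify convergence: 163/164 = 0.993902 -> 1


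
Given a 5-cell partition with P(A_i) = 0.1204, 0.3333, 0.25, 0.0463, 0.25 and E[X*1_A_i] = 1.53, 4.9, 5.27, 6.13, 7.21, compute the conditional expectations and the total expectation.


For each cell A_i: E[X|A_i] = E[X*1_A_i] / P(A_i)
Step 1: E[X|A_1] = 1.53 / 0.1204 = 12.707641
Step 2: E[X|A_2] = 4.9 / 0.3333 = 14.70147
Step 3: E[X|A_3] = 5.27 / 0.25 = 21.08
Step 4: E[X|A_4] = 6.13 / 0.0463 = 132.397408
Step 5: E[X|A_5] = 7.21 / 0.25 = 28.84
Verification: E[X] = sum E[X*1_A_i] = 1.53 + 4.9 + 5.27 + 6.13 + 7.21 = 25.04


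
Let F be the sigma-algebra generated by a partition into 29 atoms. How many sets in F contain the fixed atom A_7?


Each element of F is a union of some subset S of the 29 atoms.
The element contains A_7 iff A_7 is in S.
So we count subsets S of {A_1,...,A_29} with A_7 in S: choose freely among the other 28 atoms.
Count = 2^(29-1) = 2^28 = 268435456.


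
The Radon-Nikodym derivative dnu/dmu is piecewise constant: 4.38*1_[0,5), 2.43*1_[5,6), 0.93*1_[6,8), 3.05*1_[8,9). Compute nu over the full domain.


Integrate each piece of the Radon-Nikodym derivative:
Step 1: integral_0^5 4.38 dx = 4.38*(5-0) = 4.38*5 = 21.9
Step 2: integral_5^6 2.43 dx = 2.43*(6-5) = 2.43*1 = 2.43
Step 3: integral_6^8 0.93 dx = 0.93*(8-6) = 0.93*2 = 1.86
Step 4: integral_8^9 3.05 dx = 3.05*(9-8) = 3.05*1 = 3.05
Total: 21.9 + 2.43 + 1.86 + 3.05 = 29.24


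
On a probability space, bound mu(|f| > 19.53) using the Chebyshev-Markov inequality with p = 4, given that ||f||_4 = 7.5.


Chebyshev/Markov inequality: mu(|f| > eps) <= (||f||_p / eps)^p
Step 1: ||f||_4 / eps = 7.5 / 19.53 = 0.384025
Step 2: Raise to power p = 4:
  (0.384025)^4 = 0.021749
Step 3: Therefore mu(|f| > 19.53) <= 0.021749


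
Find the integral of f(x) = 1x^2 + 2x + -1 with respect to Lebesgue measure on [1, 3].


The Lebesgue integral of a Riemann-integrable function agrees with the Riemann integral.
Antiderivative F(x) = (1/3)x^3 + (2/2)x^2 + -1x
F(3) = (1/3)*3^3 + (2/2)*3^2 + -1*3
     = (1/3)*27 + (2/2)*9 + -1*3
     = 9 + 9 + -3
     = 15
F(1) = 0.333333
Integral = F(3) - F(1) = 15 - 0.333333 = 14.666667


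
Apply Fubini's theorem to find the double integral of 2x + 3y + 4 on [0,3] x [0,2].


By Fubini, integrate in x first, then y.
Step 1: Fix y, integrate over x in [0,3]:
  integral(2x + 3y + 4, x=0..3)
  = 2*(3^2 - 0^2)/2 + (3y + 4)*(3 - 0)
  = 9 + (3y + 4)*3
  = 9 + 9y + 12
  = 21 + 9y
Step 2: Integrate over y in [0,2]:
  integral(21 + 9y, y=0..2)
  = 21*2 + 9*(2^2 - 0^2)/2
  = 42 + 18
  = 60


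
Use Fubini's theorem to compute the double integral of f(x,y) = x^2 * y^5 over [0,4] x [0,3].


By Fubini's theorem, the double integral factors as a product of single integrals:
Step 1: integral_0^4 x^2 dx = [x^3/3] from 0 to 4
     = 4^3/3 = 21.333333
Step 2: integral_0^3 y^5 dy = [y^6/6] from 0 to 3
     = 3^6/6 = 121.5
Step 3: Double integral = 21.333333 * 121.5 = 2592


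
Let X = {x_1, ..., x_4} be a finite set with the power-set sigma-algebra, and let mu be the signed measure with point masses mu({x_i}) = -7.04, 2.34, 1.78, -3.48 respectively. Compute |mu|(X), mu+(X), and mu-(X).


Step 1: Every measurable set is a union of atoms (the cells / points), so a Hahn decomposition is
  obtained by grouping atoms by sign: P = union of atoms with mu > 0, N = union of the remaining atoms.
  Atoms in P (indices): 2, 3;  atoms in N (indices): 1, 4
  Positive values: 2.34, 1.78
  Negative values: -7.04, -3.48
Step 2: mu+(X) = mu(P) = sum of positive atom values = 4.12
Step 3: mu-(X) = -mu(N) = sum of |negative atom values| = 10.52
Step 4: |mu|(X) = mu+(X) + mu-(X) = 4.12 + 10.52 = 14.64


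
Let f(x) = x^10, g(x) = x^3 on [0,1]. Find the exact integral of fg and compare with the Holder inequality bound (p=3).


Step 1: Exact integral of f*g = integral(x^13, 0, 1) = 1/14
     = 0.071429
Step 2: Holder bound with p=3, q=1.5:
  ||f||_p = (integral x^30 dx)^(1/3) = (1/31)^(1/3) = 0.318331
  ||g||_q = (integral x^4.5 dx)^(1/1.5) = (1/5.5)^(1/1.5) = 0.320941
Step 3: Holder bound = ||f||_p * ||g||_q = 0.318331 * 0.320941 = 0.102166
Verification: 0.071429 <= 0.102166 (Holder holds)


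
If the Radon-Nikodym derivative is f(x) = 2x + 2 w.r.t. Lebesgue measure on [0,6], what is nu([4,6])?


nu(A) = integral_A (dnu/dmu) dmu = integral_4^6 (2x + 2) dx
Step 1: Antiderivative F(x) = (2/2)x^2 + 2x
Step 2: F(6) = (2/2)*6^2 + 2*6 = 36 + 12 = 48
Step 3: F(4) = (2/2)*4^2 + 2*4 = 16 + 8 = 24
Step 4: nu([4,6]) = F(6) - F(4) = 48 - 24 = 24


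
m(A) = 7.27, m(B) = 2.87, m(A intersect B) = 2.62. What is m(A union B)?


By inclusion-exclusion: m(A u B) = m(A) + m(B) - m(A n B)
= 7.27 + 2.87 - 2.62
= 7.52


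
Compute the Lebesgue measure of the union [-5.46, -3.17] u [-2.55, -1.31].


For pairwise disjoint intervals, m(union) = sum of lengths.
= (-3.17 - -5.46) + (-1.31 - -2.55)
= 2.29 + 1.24
= 3.53


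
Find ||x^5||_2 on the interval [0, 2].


Step 1: ||f||_2 = (integral_0^2 |x^5|^2 dx)^(1/2)
     = (integral_0^2 x^10 dx)^(1/2)
Step 2: integral_0^2 x^10 dx = [x^11/(11)] from 0 to 2 = 2^11/11
     = 2048/11 = 186.181818
Step 3: ||f||_2 = (186.181818)^(1/2) = 13.644846


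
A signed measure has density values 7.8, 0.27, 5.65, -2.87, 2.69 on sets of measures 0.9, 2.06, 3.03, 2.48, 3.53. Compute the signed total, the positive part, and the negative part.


Step 1: Compute signed measure on each set:
  Set 1: 7.8 * 0.9 = 7.02
  Set 2: 0.27 * 2.06 = 0.5562
  Set 3: 5.65 * 3.03 = 17.1195
  Set 4: -2.87 * 2.48 = -7.1176
  Set 5: 2.69 * 3.53 = 9.4957
Step 2: Total signed measure = (7.02) + (0.5562) + (17.1195) + (-7.1176) + (9.4957)
     = 27.0738
Step 3: Positive part mu+(X) = sum of positive contributions = 34.1914
Step 4: Negative part mu-(X) = |sum of negative contributions| = 7.1176


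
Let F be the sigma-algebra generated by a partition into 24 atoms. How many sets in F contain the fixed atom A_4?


Each element of F is a union of some subset S of the 24 atoms.
The element contains A_4 iff A_4 is in S.
So we count subsets S of {A_1,...,A_24} with A_4 in S: choose freely among the other 23 atoms.
Count = 2^(24-1) = 2^23 = 8388608.


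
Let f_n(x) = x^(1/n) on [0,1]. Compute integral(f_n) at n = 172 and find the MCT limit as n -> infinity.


At n = 172: f_172(x) = x^(1/172).
Step 1: integral(x^(1/172), 0, 1) = [x^(1/172+1) / (1/172+1)] from 0 to 1
     = 1 / (1/172 + 1) = 1 / ((172+1)/172) = 172/(172+1)
     = 172/173 = 0.99422
Step 2: As n -> infinity, f_n(x) = x^(1/n) -> 1 for x in (0,1], and f_n is increasing in n.
By MCT, lim_n integral(f_n) = integral(lim_n f_n) = integral(1, 0, 1) = 1.
Step 3: Verify convergence: 172/173 = 0.99422 -> 1


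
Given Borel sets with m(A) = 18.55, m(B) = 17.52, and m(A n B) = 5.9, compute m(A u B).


By inclusion-exclusion: m(A u B) = m(A) + m(B) - m(A n B)
= 18.55 + 17.52 - 5.9
= 30.17


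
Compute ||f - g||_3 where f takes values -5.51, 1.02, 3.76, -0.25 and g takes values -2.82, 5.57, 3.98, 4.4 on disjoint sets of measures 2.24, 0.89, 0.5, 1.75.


Step 1: Compute differences f_i - g_i:
  -5.51 - -2.82 = -2.69
  1.02 - 5.57 = -4.55
  3.76 - 3.98 = -0.22
  -0.25 - 4.4 = -4.65
Step 2: Compute |diff|^3 * measure for each set:
  |-2.69|^3 * 2.24 = 19.465109 * 2.24 = 43.601844
  |-4.55|^3 * 0.89 = 94.196375 * 0.89 = 83.834774
  |-0.22|^3 * 0.5 = 0.010648 * 0.5 = 0.005324
  |-4.65|^3 * 1.75 = 100.544625 * 1.75 = 175.953094
Step 3: Sum = 303.395036
Step 4: ||f-g||_3 = (303.395036)^(1/3) = 6.719488


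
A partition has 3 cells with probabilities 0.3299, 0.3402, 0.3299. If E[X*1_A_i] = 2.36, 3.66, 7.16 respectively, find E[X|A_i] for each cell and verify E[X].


For each cell A_i: E[X|A_i] = E[X*1_A_i] / P(A_i)
Step 1: E[X|A_1] = 2.36 / 0.3299 = 7.153683
Step 2: E[X|A_2] = 3.66 / 0.3402 = 10.758377
Step 3: E[X|A_3] = 7.16 / 0.3299 = 21.703547
Verification: E[X] = sum E[X*1_A_i] = 2.36 + 3.66 + 7.16 = 13.18
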